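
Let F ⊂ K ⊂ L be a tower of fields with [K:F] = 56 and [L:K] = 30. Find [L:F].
[L:F] = 1680

The tower law says that for any tower of field extensions F ⊂ K ⊂ L with finite degrees, [L:F] = [L:K] · [K:F]. Here this gives [L:F] = 30 · 56 = 1680.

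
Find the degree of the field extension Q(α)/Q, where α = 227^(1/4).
[Q(α):Q] = 4

α is a root of x^4 - 227. By Eisenstein's criterion at the prime p = 227 (which divides the constant term 227 but p^2 = 51529 does not, since 227 is squarefree), x^4 - 227 is irreducible over Q. Hence [Q(α):Q] = 4.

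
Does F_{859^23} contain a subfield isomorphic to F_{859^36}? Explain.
No: F_{859^36} is not a subfield of F_{859^23}

F_{p^m} embeds in F_{p^n} iff m | n. Here 36 ∤ 23 (since 23 = 0·36 + 23 with remainder 23 ≠ 0), so F_{859^36} is not a subfield of F_{859^23}. Equivalently: if it were, the tower law would give 36 = [F_{859^36}:F_859] dividing [F_{859^23}:F_859] = 23, contradiction.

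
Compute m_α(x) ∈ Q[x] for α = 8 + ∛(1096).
m_α(x) = x^3 - 24x^2 + 192x - 1608

Set β = α - 8 = ∛(1096), so β^3 = 1096. Then (α - 8)^3 - 1096 = 0, i.e. α is a root of g(x) = (x - 8)^3 - 1096 = x^3 - 24x^2 + 192x - 1608. Since g(x) = h(x - 8) where h(x) = x^3 - 1096, and h is irreducible over Q (because 1096 is not a perfect cube, so h has no rational root, and a monic cubic with no rational root is irreducible), g is also irreducible (irreducibility is preserved under the substitution x → x - 8). Hence m_α(x) = x^3 - 24x^2 + 192x - 1608.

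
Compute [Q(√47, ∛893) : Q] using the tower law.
[Q(√47, ∛893) : Q] = 6

Let L = Q(√47, ∛893). Since Q(√47) ⊂ L and [Q(√47):Q] = 2, the tower law gives 2 | [L:Q]. Likewise Q(∛893) ⊂ L with [Q(∛893):Q] = 3 (because 893 is not a perfect cube), so 3 | [L:Q]. As gcd(2,3) = 1, [L:Q] is divisible by 6. Conversely L is generated over Q by √47 and ∛893, so [L:Q] ≤ 2·3 = 6. Therefore [Q(√47, ∛893) : Q] = 6.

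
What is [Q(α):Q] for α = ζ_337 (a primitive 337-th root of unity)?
[Q(α):Q] = 336

The minimal polynomial of ζ_337 over Q is the 337-th cyclotomic polynomial Φ_337(x), which is irreducible over Q and has degree φ(337) = 336. Hence [Q(α):Q] = φ(337) = 336.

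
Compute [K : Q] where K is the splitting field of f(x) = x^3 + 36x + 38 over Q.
[K : Q] = 6

By the rational root test, any rational root of the monic integer polynomial f(x) = x^3 + 36x + 38 must be an integer dividing the constant term 38, i.e. one of ±{1, 2, 19, 38}. Evaluating: f(1) = 75, f(-1) = 1, f(2) = 118, f(-2) = -42, f(19) = 7581, f(-19) = -7505, f(38) = 56278, f(-38) = -56202; none is 0, so f has no rational root and is therefore irreducible over Q (a cubic with no linear factor over a field is irreducible). For an irreducible cubic, the Galois group is A_3 or S_3 according as the discriminant disc(f) = -4a^3 - 27b^2 = -4·(36)^3 - 27·(38)^2 = -225612 is or is not a square in Q. Here disc(f) = -225612 is not a perfect square in Q, so the Galois group of f over Q is not contained in A_3 and must be all of S_3. The splitting field has degree |S_3| = 6 over Q, so [K : Q] = 6.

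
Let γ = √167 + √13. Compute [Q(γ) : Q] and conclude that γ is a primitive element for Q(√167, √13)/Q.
[Q(γ) : Q] = 4 (equivalently, Q(γ) = Q(√167, √13))

Obviously Q(γ) ⊆ Q(√167, √13), and [Q(√167, √13):Q] = 4 (since 167, 13 are distinct squarefree integers > 1 with 2171 not a perfect square). To show equality we compute the minimal polynomial of γ. From γ = √167 + √13: γ^2 = 167 + 2√(2171) + 13 = 180 + 2√(2171), so γ^2 - 180 = 2√(2171); squaring, (γ^2 - 180)^2 = 4·2171, i.e. γ^4 - 360γ^2 + 32400 - 8684 = 0, i.e. γ^4 - 360γ^2 + 23716 = 0. So γ is a root of x^4 - 360x^2 + 23716. This polynomial is irreducible over Q: it has no rational root (each ±√167 ± √13 is irrational), and any factorization into two quadratics over Q would force √(2171) ∈ Q (pairing opposite roots) or √167, √13 ∈ Q (other pairings), all impossible. Hence [Q(γ):Q] = 4 = [Q(√167, √13):Q], so Q(γ) = Q(√167, √13).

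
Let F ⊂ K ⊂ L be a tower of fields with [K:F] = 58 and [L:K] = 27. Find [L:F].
[L:F] = 1566

The tower law says that for any tower of field extensions F ⊂ K ⊂ L with finite degrees, [L:F] = [L:K] · [K:F]. Here this gives [L:F] = 27 · 58 = 1566.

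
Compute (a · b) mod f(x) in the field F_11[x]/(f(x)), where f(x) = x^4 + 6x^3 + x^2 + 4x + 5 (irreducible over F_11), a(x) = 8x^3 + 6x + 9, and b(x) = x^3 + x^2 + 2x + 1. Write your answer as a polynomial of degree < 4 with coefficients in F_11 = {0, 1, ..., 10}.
a · b ≡ 3x^3 + 8x^2 + 4 (mod f(x))

Multiply in F_11[x]: a(x)·b(x) = (8x^3 + 6x + 9)·(x^3 + x^2 + 2x + 1) = 8x^6 + 8x^5 + x^3 + 10x^2 + 2x + 9. This has degree ≥ 4, so divide by f(x) over F_11: 8x^6 + 8x^5 + x^3 + 10x^2 + 2x + 9 = (8x^2 + 4x + 1)·(x^4 + 6x^3 + x^2 + 4x + 5) + (3x^3 + 8x^2 + 4). Hence a·b ≡ 3x^3 + 8x^2 + 4 (mod f). (F_11[x]/(f) is a field with 11^4 = 14641 elements since f is irreducible of degree 4.)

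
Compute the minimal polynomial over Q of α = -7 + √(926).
m_α(x) = x^2 + 14x - 877

From α + 7 = √(926), squaring gives (α + 7)^2 = 926, i.e. α^2 + 14α + 49 = 926, so α^2 + 14α - 877 = 0. The discriminant of x^2 + 14x - 877 is (14)^2 - 4·(-877) = 196 + 3508 = 3704, and 4·(926) is not a perfect square in Q since 926 is squarefree and ≠ 1. Hence x^2 + 14x - 877 is irreducible over Q and is the minimal polynomial of α.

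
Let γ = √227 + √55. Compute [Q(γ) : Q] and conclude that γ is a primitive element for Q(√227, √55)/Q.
[Q(γ) : Q] = 4 (equivalently, Q(γ) = Q(√227, √55))

Obviously Q(γ) ⊆ Q(√227, √55), and [Q(√227, √55):Q] = 4 (since 227, 55 are distinct squarefree integers > 1 with 12485 not a perfect square). To show equality we compute the minimal polynomial of γ. From γ = √227 + √55: γ^2 = 227 + 2√(12485) + 55 = 282 + 2√(12485), so γ^2 - 282 = 2√(12485); squaring, (γ^2 - 282)^2 = 4·12485, i.e. γ^4 - 564γ^2 + 79524 - 49940 = 0, i.e. γ^4 - 564γ^2 + 29584 = 0. So γ is a root of x^4 - 564x^2 + 29584. This polynomial is irreducible over Q: it has no rational root (each ±√227 ± √55 is irrational), and any factorization into two quadratics over Q would force √(12485) ∈ Q (pairing opposite roots) or √227, √55 ∈ Q (other pairings), all impossible. Hence [Q(γ):Q] = 4 = [Q(√227, √55):Q], so Q(γ) = Q(√227, √55).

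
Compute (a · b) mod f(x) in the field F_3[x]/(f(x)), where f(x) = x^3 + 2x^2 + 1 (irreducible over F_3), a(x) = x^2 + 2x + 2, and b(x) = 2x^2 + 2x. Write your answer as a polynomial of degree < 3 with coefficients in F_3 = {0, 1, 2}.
a · b ≡ x^2 + 2x + 1 (mod f(x))

Multiply in F_3[x]: a(x)·b(x) = (x^2 + 2x + 2)·(2x^2 + 2x) = 2x^4 + 2x^2 + x. This has degree ≥ 3, so divide by f(x) over F_3: 2x^4 + 2x^2 + x = (2x + 2)·(x^3 + 2x^2 + 1) + (x^2 + 2x + 1). Hence a·b ≡ x^2 + 2x + 1 (mod f). (F_3[x]/(f) is a field with 3^3 = 27 elements since f is irreducible of degree 3.)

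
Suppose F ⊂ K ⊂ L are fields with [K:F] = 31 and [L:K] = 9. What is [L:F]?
[L:F] = 279

The tower law says that for any tower of field extensions F ⊂ K ⊂ L with finite degrees, [L:F] = [L:K] · [K:F]. Here this gives [L:F] = 9 · 31 = 279.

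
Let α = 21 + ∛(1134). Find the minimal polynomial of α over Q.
m_α(x) = x^3 - 63x^2 + 1323x - 10395

Set β = α - 21 = ∛(1134), so β^3 = 1134. Then (α - 21)^3 - 1134 = 0, i.e. α is a root of g(x) = (x - 21)^3 - 1134 = x^3 - 63x^2 + 1323x - 10395. Since g(x) = h(x - 21) where h(x) = x^3 - 1134, and h is irreducible over Q (because 1134 is not a perfect cube, so h has no rational root, and a monic cubic with no rational root is irreducible), g is also irreducible (irreducibility is preserved under the substitution x → x - 21). Hence m_α(x) = x^3 - 63x^2 + 1323x - 10395.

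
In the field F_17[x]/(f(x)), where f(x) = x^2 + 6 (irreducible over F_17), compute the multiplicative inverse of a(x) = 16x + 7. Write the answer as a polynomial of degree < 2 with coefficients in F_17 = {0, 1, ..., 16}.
a(x)^(-1) ≡ 13x + 6 (mod f(x))

Since f is irreducible over F_17, F_17[x]/(f) is a field and a(x) ≠ 0 has an inverse. Apply the extended Euclidean algorithm to f(x) and a(x) in F_17[x]: f(x) = (16x + 10)·a(x) + (4). The last nonzero remainder is the constant 4 = gcd(f, a) in F_17. Back-substituting through the division chain expresses 4 = s(x)·a(x) + t(x)·f(x) with s(x) ≡ x + 7 (mod f), so (x + 7)·a(x) ≡ 4 (mod f). Multiplying by 4^(-1) ≡ 13 in F_17 gives a(x)^(-1) ≡ 13·(x + 7) ≡ 13x + 6 (mod f). Check: (16x + 7)·(13x + 6) = 4x^2 + 8 ≡ 1 (mod x^2 + 6).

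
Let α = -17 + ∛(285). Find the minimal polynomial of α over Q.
m_α(x) = x^3 + 51x^2 + 867x + 4628

Set β = α + 17 = ∛(285), so β^3 = 285. Then (α + 17)^3 - 285 = 0, i.e. α is a root of g(x) = (x + 17)^3 - 285 = x^3 + 51x^2 + 867x + 4628. Since g(x) = h(x + 17) where h(x) = x^3 - 285, and h is irreducible over Q (because 285 is not a perfect cube, so h has no rational root, and a monic cubic with no rational root is irreducible), g is also irreducible (irreducibility is preserved under the substitution x → x + 17). Hence m_α(x) = x^3 + 51x^2 + 867x + 4628.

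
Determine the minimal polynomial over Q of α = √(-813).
m_α(x) = x^2 + 813

α satisfies α^2 + 813 = 0, so x^2 + 813 annihilates α. Since d = -813 is squarefree and ≠ 1, it is not a perfect square in Q, so x^2 + 813 has no rational root and is therefore irreducible over Q (a degree-2 polynomial over a field is irreducible iff it has no root). Hence m_α(x) = x^2 + 813.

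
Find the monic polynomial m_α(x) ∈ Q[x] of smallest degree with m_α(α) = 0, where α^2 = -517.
m_α(x) = x^2 + 517

α satisfies α^2 + 517 = 0, so x^2 + 517 annihilates α. Since d = -517 is squarefree and ≠ 1, it is not a perfect square in Q, so x^2 + 517 has no rational root and is therefore irreducible over Q (a degree-2 polynomial over a field is irreducible iff it has no root). Hence m_α(x) = x^2 + 517.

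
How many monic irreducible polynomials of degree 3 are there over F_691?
There are 109979560 monic irreducible polynomials of degree 3 over F_691

Each element of F_{691^3} that lies in no proper subfield is a root of exactly one monic irreducible of degree 3 over F_691, and each such polynomial has 3 distinct roots in F_{691^3}. By Möbius inversion the count is N_691(3) = (1/3) Σ_{d|3} μ(3/d) · 691^d = (1/3)(μ(3)·691^1 + μ(1)·691^3) = 329938680/3 = 109979560.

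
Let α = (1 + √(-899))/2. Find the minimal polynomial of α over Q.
m_α(x) = x^2 - x + 225

From 2α - 1 = √(-899), squaring gives (2α - 1)^2 = -899, i.e. 4α^2 - 4α + 1 = -899, so α^2 - α + (1 + 899)/4 = 0. Since -899 ≡ 1 (mod 4), (1 + 899)/4 = 225 ∈ Z. The polynomial x^2 - x + 225 has discriminant 1 - 4·(225) = -899, which is not a perfect square in Q (d = -899 is squarefree and ≠ 1), so x^2 - x + 225 is irreducible over Q. It is the minimal polynomial of α.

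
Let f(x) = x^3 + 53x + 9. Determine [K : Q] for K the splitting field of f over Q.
[K : Q] = 6

By the rational root test, any rational root of the monic integer polynomial f(x) = x^3 + 53x + 9 must be an integer dividing the constant term 9, i.e. one of ±{1, 3, 9}. Evaluating: f(1) = 63, f(-1) = -45, f(3) = 195, f(-3) = -177, f(9) = 1215, f(-9) = -1197; none is 0, so f has no rational root and is therefore irreducible over Q (a cubic with no linear factor over a field is irreducible). For an irreducible cubic, the Galois group is A_3 or S_3 according as the discriminant disc(f) = -4a^3 - 27b^2 = -4·(53)^3 - 27·(9)^2 = -597695 is or is not a square in Q. Here disc(f) = -597695 is not a perfect square in Q, so the Galois group of f over Q is not contained in A_3 and must be all of S_3. The splitting field has degree |S_3| = 6 over Q, so [K : Q] = 6.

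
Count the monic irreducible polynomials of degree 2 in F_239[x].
There are 28441 monic irreducible polynomials of degree 2 over F_239

Each element of F_{239^2} that lies in no proper subfield is a root of exactly one monic irreducible of degree 2 over F_239, and each such polynomial has 2 distinct roots in F_{239^2}. By Möbius inversion the count is N_239(2) = (1/2) Σ_{d|2} μ(2/d) · 239^d = (1/2)(μ(2)·239^1 + μ(1)·239^2) = 56882/2 = 28441.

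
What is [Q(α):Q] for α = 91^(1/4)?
[Q(α):Q] = 4

α is a root of x^4 - 91. By Eisenstein's criterion at the prime p = 7 (which divides the constant term 91 but p^2 = 49 does not, since 91 is squarefree), x^4 - 91 is irreducible over Q. Hence [Q(α):Q] = 4.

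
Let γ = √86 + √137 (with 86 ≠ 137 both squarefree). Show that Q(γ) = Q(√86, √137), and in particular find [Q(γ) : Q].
[Q(γ) : Q] = 4 (equivalently, Q(γ) = Q(√86, √137))

Obviously Q(γ) ⊆ Q(√86, √137), and [Q(√86, √137):Q] = 4 (since 86, 137 are distinct squarefree integers > 1 with 11782 not a perfect square). To show equality we compute the minimal polynomial of γ. From γ = √86 + √137: γ^2 = 86 + 2√(11782) + 137 = 223 + 2√(11782), so γ^2 - 223 = 2√(11782); squaring, (γ^2 - 223)^2 = 4·11782, i.e. γ^4 - 446γ^2 + 49729 - 47128 = 0, i.e. γ^4 - 446γ^2 + 2601 = 0. So γ is a root of x^4 - 446x^2 + 2601. This polynomial is irreducible over Q: it has no rational root (each ±√86 ± √137 is irrational), and any factorization into two quadratics over Q would force √(11782) ∈ Q (pairing opposite roots) or √86, √137 ∈ Q (other pairings), all impossible. Hence [Q(γ):Q] = 4 = [Q(√86, √137):Q], so Q(γ) = Q(√86, √137).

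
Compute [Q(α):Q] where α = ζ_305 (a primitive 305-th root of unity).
[Q(α):Q] = 240

The minimal polynomial of ζ_305 over Q is the 305-th cyclotomic polynomial Φ_305(x), which is irreducible over Q and has degree φ(305) = 240. Hence [Q(α):Q] = φ(305) = 240.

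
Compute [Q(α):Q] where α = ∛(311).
[Q(α):Q] = 3

The minimal polynomial of α is x^3 - 311, irreducible over Q since 311 is not a perfect cube (so x^3 - 311 has no rational root). Hence [Q(α):Q] = deg(m_α) = 3.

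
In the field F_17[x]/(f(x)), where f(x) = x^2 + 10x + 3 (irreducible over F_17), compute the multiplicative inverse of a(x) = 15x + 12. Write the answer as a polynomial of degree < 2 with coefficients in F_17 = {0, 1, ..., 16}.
a(x)^(-1) ≡ 14x + 3 (mod f(x))

Since f is irreducible over F_17, F_17[x]/(f) is a field and a(x) ≠ 0 has an inverse. Apply the extended Euclidean algorithm to f(x) and a(x) in F_17[x]: f(x) = (8x + 9)·a(x) + (14). The last nonzero remainder is the constant 14 = gcd(f, a) in F_17. Back-substituting through the division chain expresses 14 = s(x)·a(x) + t(x)·f(x) with s(x) ≡ 9x + 8 (mod f), so (9x + 8)·a(x) ≡ 14 (mod f). Multiplying by 14^(-1) ≡ 11 in F_17 gives a(x)^(-1) ≡ 11·(9x + 8) ≡ 14x + 3 (mod f). Check: (15x + 12)·(14x + 3) = 6x^2 + 9x + 2 ≡ 1 (mod x^2 + 10x + 3).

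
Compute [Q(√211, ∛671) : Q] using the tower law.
[Q(√211, ∛671) : Q] = 6

Let L = Q(√211, ∛671). Since Q(√211) ⊂ L and [Q(√211):Q] = 2, the tower law gives 2 | [L:Q]. Likewise Q(∛671) ⊂ L with [Q(∛671):Q] = 3 (because 671 is not a perfect cube), so 3 | [L:Q]. As gcd(2,3) = 1, [L:Q] is divisible by 6. Conversely L is generated over Q by √211 and ∛671, so [L:Q] ≤ 2·3 = 6. Therefore [Q(√211, ∛671) : Q] = 6.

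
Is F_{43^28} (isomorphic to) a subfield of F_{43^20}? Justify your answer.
No: F_{43^28} is not a subfield of F_{43^20}

F_{p^m} embeds in F_{p^n} iff m | n. Here 28 ∤ 20 (since 20 = 0·28 + 20 with remainder 20 ≠ 0), so F_{43^28} is not a subfield of F_{43^20}. Equivalently: if it were, the tower law would give 28 = [F_{43^28}:F_43] dividing [F_{43^20}:F_43] = 20, contradiction.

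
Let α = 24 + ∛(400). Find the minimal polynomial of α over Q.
m_α(x) = x^3 - 72x^2 + 1728x - 14224

Set β = α - 24 = ∛(400), so β^3 = 400. Then (α - 24)^3 - 400 = 0, i.e. α is a root of g(x) = (x - 24)^3 - 400 = x^3 - 72x^2 + 1728x - 14224. Since g(x) = h(x - 24) where h(x) = x^3 - 400, and h is irreducible over Q (because 400 is not a perfect cube, so h has no rational root, and a monic cubic with no rational root is irreducible), g is also irreducible (irreducibility is preserved under the substitution x → x - 24). Hence m_α(x) = x^3 - 72x^2 + 1728x - 14224.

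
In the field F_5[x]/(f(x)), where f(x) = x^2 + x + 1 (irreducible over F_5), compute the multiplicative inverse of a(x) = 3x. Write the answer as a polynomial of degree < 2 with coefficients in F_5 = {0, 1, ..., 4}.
a(x)^(-1) ≡ 3x + 3 (mod f(x))

Since f is irreducible over F_5, F_5[x]/(f) is a field and a(x) ≠ 0 has an inverse. Apply the extended Euclidean algorithm to f(x) and a(x) in F_5[x]: f(x) = (2x + 2)·a(x) + (1). The last nonzero remainder is the constant 1 = gcd(f, a) in F_5. Back-substituting through the division chain expresses 1 = s(x)·a(x) + t(x)·f(x) with s(x) ≡ 3x + 3 (mod f), so a(x)^(-1) ≡ s(x) = 3x + 3 (mod f). Check: (3x)·(3x + 3) = 4x^2 + 4x ≡ 1 (mod x^2 + x + 1).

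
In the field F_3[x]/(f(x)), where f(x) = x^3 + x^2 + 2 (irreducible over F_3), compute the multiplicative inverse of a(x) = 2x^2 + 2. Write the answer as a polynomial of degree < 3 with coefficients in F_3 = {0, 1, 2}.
a(x)^(-1) ≡ 2x^2 + x (mod f(x))

Since f is irreducible over F_3, F_3[x]/(f) is a field and a(x) ≠ 0 has an inverse. Apply the extended Euclidean algorithm to f(x) and a(x) in F_3[x]: f(x) = (2x + 2)·a(x) + (2x + 1);  a(x) = (x + 1)·(2x + 1) + (1). The last nonzero remainder is the constant 1 = gcd(f, a) in F_3. Back-substituting through the division chain expresses 1 = s(x)·a(x) + t(x)·f(x) with s(x) ≡ 2x^2 + x (mod f), so a(x)^(-1) ≡ s(x) = 2x^2 + x (mod f). Check: (2x^2 + 2)·(2x^2 + x) = x^4 + 2x^3 + x^2 + 2x ≡ 1 (mod x^3 + x^2 + 2).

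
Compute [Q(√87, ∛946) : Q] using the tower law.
[Q(√87, ∛946) : Q] = 6

Let L = Q(√87, ∛946). Since Q(√87) ⊂ L and [Q(√87):Q] = 2, the tower law gives 2 | [L:Q]. Likewise Q(∛946) ⊂ L with [Q(∛946):Q] = 3 (because 946 is not a perfect cube), so 3 | [L:Q]. As gcd(2,3) = 1, [L:Q] is divisible by 6. Conversely L is generated over Q by √87 and ∛946, so [L:Q] ≤ 2·3 = 6. Therefore [Q(√87, ∛946) : Q] = 6.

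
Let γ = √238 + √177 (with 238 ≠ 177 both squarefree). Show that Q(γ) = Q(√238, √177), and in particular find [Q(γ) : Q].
[Q(γ) : Q] = 4 (equivalently, Q(γ) = Q(√238, √177))

Obviously Q(γ) ⊆ Q(√238, √177), and [Q(√238, √177):Q] = 4 (since 238, 177 are distinct squarefree integers > 1 with 42126 not a perfect square). To show equality we compute the minimal polynomial of γ. From γ = √238 + √177: γ^2 = 238 + 2√(42126) + 177 = 415 + 2√(42126), so γ^2 - 415 = 2√(42126); squaring, (γ^2 - 415)^2 = 4·42126, i.e. γ^4 - 830γ^2 + 172225 - 168504 = 0, i.e. γ^4 - 830γ^2 + 3721 = 0. So γ is a root of x^4 - 830x^2 + 3721. This polynomial is irreducible over Q: it has no rational root (each ±√238 ± √177 is irrational), and any factorization into two quadratics over Q would force √(42126) ∈ Q (pairing opposite roots) or √238, √177 ∈ Q (other pairings), all impossible. Hence [Q(γ):Q] = 4 = [Q(√238, √177):Q], so Q(γ) = Q(√238, √177).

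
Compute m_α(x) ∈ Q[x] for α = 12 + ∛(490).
m_α(x) = x^3 - 36x^2 + 432x - 2218

Set β = α - 12 = ∛(490), so β^3 = 490. Then (α - 12)^3 - 490 = 0, i.e. α is a root of g(x) = (x - 12)^3 - 490 = x^3 - 36x^2 + 432x - 2218. Since g(x) = h(x - 12) where h(x) = x^3 - 490, and h is irreducible over Q (because 490 is not a perfect cube, so h has no rational root, and a monic cubic with no rational root is irreducible), g is also irreducible (irreducibility is preserved under the substitution x → x - 12). Hence m_α(x) = x^3 - 36x^2 + 432x - 2218.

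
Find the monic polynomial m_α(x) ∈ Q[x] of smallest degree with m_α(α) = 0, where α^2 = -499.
m_α(x) = x^2 + 499

α satisfies α^2 + 499 = 0, so x^2 + 499 annihilates α. Since d = -499 is squarefree and ≠ 1, it is not a perfect square in Q, so x^2 + 499 has no rational root and is therefore irreducible over Q (a degree-2 polynomial over a field is irreducible iff it has no root). Hence m_α(x) = x^2 + 499.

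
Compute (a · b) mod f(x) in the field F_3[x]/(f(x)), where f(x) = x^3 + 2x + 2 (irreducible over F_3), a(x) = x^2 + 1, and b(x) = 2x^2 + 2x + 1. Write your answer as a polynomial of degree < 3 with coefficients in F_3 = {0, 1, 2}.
a · b ≡ 2x^2 (mod f(x))

Multiply in F_3[x]: a(x)·b(x) = (x^2 + 1)·(2x^2 + 2x + 1) = 2x^4 + 2x^3 + 2x + 1. This has degree ≥ 3, so divide by f(x) over F_3: 2x^4 + 2x^3 + 2x + 1 = (2x + 2)·(x^3 + 2x + 2) + (2x^2). Hence a·b ≡ 2x^2 (mod f). (F_3[x]/(f) is a field with 3^3 = 27 elements since f is irreducible of degree 3.)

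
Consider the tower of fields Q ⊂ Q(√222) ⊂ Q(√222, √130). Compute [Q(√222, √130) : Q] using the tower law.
[Q(√222, √130) : Q] = 4

[Q(√222):Q] = 2 (min poly x^2 - 222, irreducible since 222 is squarefree > 1). For the top step, suppose √130 ∈ Q(√222), say √130 = c + d√222 with c, d ∈ Q. Squaring: 130 = c^2 + 222d^2 + 2cd√222. Since √222 ∉ Q this forces 2cd = 0. If d = 0 then √130 = c ∈ Q, contradicting 130 squarefree > 1. If c = 0 then 130 = 222d^2, so 222·130 = (222d)^2 is a perfect square in Q — but 222·130 = 28860 is not a perfect square (since 222 and 130 are distinct squarefree integers). Contradiction. Hence √130 ∉ Q(√222), so x^2 - 130 stays irreducible over Q(√222) and [Q(√222, √130) : Q(√222)] = 2. By the tower law, [Q(√222, √130) : Q] = 2 · 2 = 4.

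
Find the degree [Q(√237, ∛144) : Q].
[Q(√237, ∛144) : Q] = 6

Let L = Q(√237, ∛144). Since Q(√237) ⊂ L and [Q(√237):Q] = 2, the tower law gives 2 | [L:Q]. Likewise Q(∛144) ⊂ L with [Q(∛144):Q] = 3 (because 144 is not a perfect cube), so 3 | [L:Q]. As gcd(2,3) = 1, [L:Q] is divisible by 6. Conversely L is generated over Q by √237 and ∛144, so [L:Q] ≤ 2·3 = 6. Therefore [Q(√237, ∛144) : Q] = 6.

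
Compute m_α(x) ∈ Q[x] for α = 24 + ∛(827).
m_α(x) = x^3 - 72x^2 + 1728x - 14651

Set β = α - 24 = ∛(827), so β^3 = 827. Then (α - 24)^3 - 827 = 0, i.e. α is a root of g(x) = (x - 24)^3 - 827 = x^3 - 72x^2 + 1728x - 14651. Since g(x) = h(x - 24) where h(x) = x^3 - 827, and h is irreducible over Q (because 827 is not a perfect cube, so h has no rational root, and a monic cubic with no rational root is irreducible), g is also irreducible (irreducibility is preserved under the substitution x → x - 24). Hence m_α(x) = x^3 - 72x^2 + 1728x - 14651.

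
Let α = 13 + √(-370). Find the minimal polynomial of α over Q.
m_α(x) = x^2 - 26x + 539

From α - 13 = √(-370), squaring gives (α - 13)^2 = -370, i.e. α^2 - 26α + 169 = -370, so α^2 - 26α + 539 = 0. The discriminant of x^2 - 26x + 539 is (-26)^2 - 4·(539) = 676 - 2156 = -1480, and 4·(-370) is not a perfect square in Q since -370 is squarefree and ≠ 1. Hence x^2 - 26x + 539 is irreducible over Q and is the minimal polynomial of α.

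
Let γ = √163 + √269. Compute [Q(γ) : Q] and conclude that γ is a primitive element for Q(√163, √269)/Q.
[Q(γ) : Q] = 4 (equivalently, Q(γ) = Q(√163, √269))

Obviously Q(γ) ⊆ Q(√163, √269), and [Q(√163, √269):Q] = 4 (since 163, 269 are distinct squarefree integers > 1 with 43847 not a perfect square). To show equality we compute the minimal polynomial of γ. From γ = √163 + √269: γ^2 = 163 + 2√(43847) + 269 = 432 + 2√(43847), so γ^2 - 432 = 2√(43847); squaring, (γ^2 - 432)^2 = 4·43847, i.e. γ^4 - 864γ^2 + 186624 - 175388 = 0, i.e. γ^4 - 864γ^2 + 11236 = 0. So γ is a root of x^4 - 864x^2 + 11236. This polynomial is irreducible over Q: it has no rational root (each ±√163 ± √269 is irrational), and any factorization into two quadratics over Q would force √(43847) ∈ Q (pairing opposite roots) or √163, √269 ∈ Q (other pairings), all impossible. Hence [Q(γ):Q] = 4 = [Q(√163, √269):Q], so Q(γ) = Q(√163, √269).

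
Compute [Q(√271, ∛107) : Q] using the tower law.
[Q(√271, ∛107) : Q] = 6

Let L = Q(√271, ∛107). Since Q(√271) ⊂ L and [Q(√271):Q] = 2, the tower law gives 2 | [L:Q]. Likewise Q(∛107) ⊂ L with [Q(∛107):Q] = 3 (because 107 is not a perfect cube), so 3 | [L:Q]. As gcd(2,3) = 1, [L:Q] is divisible by 6. Conversely L is generated over Q by √271 and ∛107, so [L:Q] ≤ 2·3 = 6. Therefore [Q(√271, ∛107) : Q] = 6.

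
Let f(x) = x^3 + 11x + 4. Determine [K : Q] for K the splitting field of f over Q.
[K : Q] = 6

By the rational root test, any rational root of the monic integer polynomial f(x) = x^3 + 11x + 4 must be an integer dividing the constant term 4, i.e. one of ±{1, 2, 4}. Evaluating: f(1) = 16, f(-1) = -8, f(2) = 34, f(-2) = -26, f(4) = 112, f(-4) = -104; none is 0, so f has no rational root and is therefore irreducible over Q (a cubic with no linear factor over a field is irreducible). For an irreducible cubic, the Galois group is A_3 or S_3 according as the discriminant disc(f) = -4a^3 - 27b^2 = -4·(11)^3 - 27·(4)^2 = -5756 is or is not a square in Q. Here disc(f) = -5756 is not a perfect square in Q, so the Galois group of f over Q is not contained in A_3 and must be all of S_3. The splitting field has degree |S_3| = 6 over Q, so [K : Q] = 6.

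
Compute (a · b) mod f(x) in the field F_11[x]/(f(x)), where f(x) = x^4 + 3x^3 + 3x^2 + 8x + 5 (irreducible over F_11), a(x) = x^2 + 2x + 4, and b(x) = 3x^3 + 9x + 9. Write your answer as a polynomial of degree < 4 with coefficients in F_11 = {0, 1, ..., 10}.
a · b ≡ 10x^3 + x^2 + 8x + 7 (mod f(x))

Multiply in F_11[x]: a(x)·b(x) = (x^2 + 2x + 4)·(3x^3 + 9x + 9) = 3x^5 + 6x^4 + 10x^3 + 5x^2 + 10x + 3. This has degree ≥ 4, so divide by f(x) over F_11: 3x^5 + 6x^4 + 10x^3 + 5x^2 + 10x + 3 = (3x + 8)·(x^4 + 3x^3 + 3x^2 + 8x + 5) + (10x^3 + x^2 + 8x + 7). Hence a·b ≡ 10x^3 + x^2 + 8x + 7 (mod f). (F_11[x]/(f) is a field with 11^4 = 14641 elements since f is irreducible of degree 4.)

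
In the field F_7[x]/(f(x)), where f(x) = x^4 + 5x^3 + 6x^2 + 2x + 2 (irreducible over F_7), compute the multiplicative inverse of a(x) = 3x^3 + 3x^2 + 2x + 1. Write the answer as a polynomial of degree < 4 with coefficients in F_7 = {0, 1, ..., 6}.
a(x)^(-1) ≡ 5x^3 + x^2 + 5x + 6 (mod f(x))

Since f is irreducible over F_7, F_7[x]/(f) is a field and a(x) ≠ 0 has an inverse. Apply the extended Euclidean algorithm to f(x) and a(x) in F_7[x]: f(x) = (5x + 6)·a(x) + (6x^2 + 6x + 3);  a(x) = (4x)·(6x^2 + 6x + 3) + (4x + 1);  (6x^2 + 6x + 3) = (5x + 2)·(4x + 1) + (1). The last nonzero remainder is the constant 1 = gcd(f, a) in F_7. Back-substituting through the division chain expresses 1 = s(x)·a(x) + t(x)·f(x) with s(x) ≡ 5x^3 + x^2 + 5x + 6 (mod f), so a(x)^(-1) ≡ s(x) = 5x^3 + x^2 + 5x + 6 (mod f). Check: (3x^3 + 3x^2 + 2x + 1)·(5x^3 + x^2 + 5x + 6) = x^6 + 4x^5 + 5x^3 + x^2 + 3x + 6 ≡ 1 (mod x^4 + 5x^3 + 6x^2 + 2x + 2).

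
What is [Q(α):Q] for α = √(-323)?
[Q(α):Q] = 2

[Q(α):Q] equals the degree of the minimal polynomial of α. Here α^2 = -323 and x^2 + 323 is irreducible (d = -323 is squarefree, ≠ 1, hence not a square), so deg(m_α) = 2. Thus [Q(α):Q] = 2.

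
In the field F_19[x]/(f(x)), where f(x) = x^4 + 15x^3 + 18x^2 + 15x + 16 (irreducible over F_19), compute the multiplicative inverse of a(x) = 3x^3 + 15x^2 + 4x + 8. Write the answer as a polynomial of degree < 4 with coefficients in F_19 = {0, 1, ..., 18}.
a(x)^(-1) ≡ 16x^3 + 7x^2 + 11x + 13 (mod f(x))

Since f is irreducible over F_19, F_19[x]/(f) is a field and a(x) ≠ 0 has an inverse. Apply the extended Euclidean algorithm to f(x) and a(x) in F_19[x]: f(x) = (13x + 16)·a(x) + (11x^2 + 18x + 2);  a(x) = (2x + 5)·(11x^2 + 18x + 2) + (5x + 17);  (11x^2 + 18x + 2) = (6x + 6)·(5x + 17) + (14). The last nonzero remainder is the constant 14 = gcd(f, a) in F_19. Back-substituting through the division chain expresses 14 = s(x)·a(x) + t(x)·f(x) with s(x) ≡ 15x^3 + 3x^2 + 2x + 11 (mod f), so (15x^3 + 3x^2 + 2x + 11)·a(x) ≡ 14 (mod f). Multiplying by 14^(-1) ≡ 15 in F_19 gives a(x)^(-1) ≡ 15·(15x^3 + 3x^2 + 2x + 11) ≡ 16x^3 + 7x^2 + 11x + 13 (mod f). Check: (3x^3 + 15x^2 + 4x + 8)·(16x^3 + 7x^2 + 11x + 13) = 10x^6 + 14x^5 + 12x^4 + 18x^3 + 10x^2 + 7x + 9 ≡ 1 (mod x^4 + 15x^3 + 18x^2 + 15x + 16).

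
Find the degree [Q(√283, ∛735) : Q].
[Q(√283, ∛735) : Q] = 6

Let L = Q(√283, ∛735). Since Q(√283) ⊂ L and [Q(√283):Q] = 2, the tower law gives 2 | [L:Q]. Likewise Q(∛735) ⊂ L with [Q(∛735):Q] = 3 (because 735 is not a perfect cube), so 3 | [L:Q]. As gcd(2,3) = 1, [L:Q] is divisible by 6. Conversely L is generated over Q by √283 and ∛735, so [L:Q] ≤ 2·3 = 6. Therefore [Q(√283, ∛735) : Q] = 6.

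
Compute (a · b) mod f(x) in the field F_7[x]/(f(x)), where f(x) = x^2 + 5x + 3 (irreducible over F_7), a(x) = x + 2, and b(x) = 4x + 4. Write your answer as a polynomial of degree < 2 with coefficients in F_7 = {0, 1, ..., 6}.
a · b ≡ 6x + 3 (mod f(x))

Multiply in F_7[x]: a(x)·b(x) = (x + 2)·(4x + 4) = 4x^2 + 5x + 1. This has degree ≥ 2, so divide by f(x) over F_7: 4x^2 + 5x + 1 = (4)·(x^2 + 5x + 3) + (6x + 3). Hence a·b ≡ 6x + 3 (mod f). (F_7[x]/(f) is a field with 7^2 = 49 elements since f is irreducible of degree 2.)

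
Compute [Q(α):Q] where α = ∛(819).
[Q(α):Q] = 3

The minimal polynomial of α is x^3 - 819, irreducible over Q since 819 is not a perfect cube (so x^3 - 819 has no rational root). Hence [Q(α):Q] = deg(m_α) = 3.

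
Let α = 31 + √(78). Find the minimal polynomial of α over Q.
m_α(x) = x^2 - 62x + 883

From α - 31 = √(78), squaring gives (α - 31)^2 = 78, i.e. α^2 - 62α + 961 = 78, so α^2 - 62α + 883 = 0. The discriminant of x^2 - 62x + 883 is (-62)^2 - 4·(883) = 3844 - 3532 = 312, and 4·(78) is not a perfect square in Q since 78 is squarefree and ≠ 1. Hence x^2 - 62x + 883 is irreducible over Q and is the minimal polynomial of α.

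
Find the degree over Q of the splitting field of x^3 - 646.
[K : Q] = 6

The roots of x^3 - 646 are ∛646, ω∛646, ω^2∛646 where ω = e^(2πi/3) is a primitive cube root of unity, so K = Q(∛646, ω). Now [Q(∛646):Q] = 3 (since 646 is not a perfect cube, x^3 - 646 is irreducible) and [Q(ω):Q] = 2. Both 2 and 3 divide [K:Q], and [K:Q] ≤ 3·2 = 6, so [K:Q] = 6. (Equivalently: Q(∛646) ⊂ R but ω ∉ R, so [K : Q(∛646)] = 2.)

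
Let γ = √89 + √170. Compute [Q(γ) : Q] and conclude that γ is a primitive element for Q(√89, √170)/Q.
[Q(γ) : Q] = 4 (equivalently, Q(γ) = Q(√89, √170))

Obviously Q(γ) ⊆ Q(√89, √170), and [Q(√89, √170):Q] = 4 (since 89, 170 are distinct squarefree integers > 1 with 15130 not a perfect square). To show equality we compute the minimal polynomial of γ. From γ = √89 + √170: γ^2 = 89 + 2√(15130) + 170 = 259 + 2√(15130), so γ^2 - 259 = 2√(15130); squaring, (γ^2 - 259)^2 = 4·15130, i.e. γ^4 - 518γ^2 + 67081 - 60520 = 0, i.e. γ^4 - 518γ^2 + 6561 = 0. So γ is a root of x^4 - 518x^2 + 6561. This polynomial is irreducible over Q: it has no rational root (each ±√89 ± √170 is irrational), and any factorization into two quadratics over Q would force √(15130) ∈ Q (pairing opposite roots) or √89, √170 ∈ Q (other pairings), all impossible. Hence [Q(γ):Q] = 4 = [Q(√89, √170):Q], so Q(γ) = Q(√89, √170).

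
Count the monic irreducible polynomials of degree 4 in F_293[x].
There are 1842491238 monic irreducible polynomials of degree 4 over F_293

Each element of F_{293^4} that lies in no proper subfield is a root of exactly one monic irreducible of degree 4 over F_293, and each such polynomial has 4 distinct roots in F_{293^4}. By Möbius inversion the count is N_293(4) = (1/4) Σ_{d|4} μ(4/d) · 293^d = (1/4)(μ(4)·293^1 + μ(2)·293^2 + μ(1)·293^4) = 7369964952/4 = 1842491238.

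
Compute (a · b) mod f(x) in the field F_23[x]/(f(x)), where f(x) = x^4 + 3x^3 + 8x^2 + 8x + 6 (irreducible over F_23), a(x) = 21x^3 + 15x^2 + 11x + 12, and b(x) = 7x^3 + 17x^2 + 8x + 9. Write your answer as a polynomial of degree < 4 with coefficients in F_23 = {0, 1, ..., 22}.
a · b ≡ 4x^3 + 22x^2 + x + 11 (mod f(x))

Multiply in F_23[x]: a(x)·b(x) = (21x^3 + 15x^2 + 11x + 12)·(7x^3 + 17x^2 + 8x + 9) = 9x^6 + 2x^5 + 17x^4 + 5x^3 + 13x^2 + 11x + 16. This has degree ≥ 4, so divide by f(x) over F_23: 9x^6 + 2x^5 + 17x^4 + 5x^3 + 13x^2 + 11x + 16 = (9x^2 + 21x + 20)·(x^4 + 3x^3 + 8x^2 + 8x + 6) + (4x^3 + 22x^2 + x + 11). Hence a·b ≡ 4x^3 + 22x^2 + x + 11 (mod f). (F_23[x]/(f) is a field with 23^4 = 279841 elements since f is irreducible of degree 4.)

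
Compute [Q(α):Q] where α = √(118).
[Q(α):Q] = 2

[Q(α):Q] equals the degree of the minimal polynomial of α. Here α^2 = 118 and x^2 - 118 is irreducible (d = 118 is squarefree, ≠ 1, hence not a square), so deg(m_α) = 2. Thus [Q(α):Q] = 2.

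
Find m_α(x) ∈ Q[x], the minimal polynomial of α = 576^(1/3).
m_α(x) = x^3 - 576

α satisfies α^3 = 576, so x^3 - 576 annihilates α. By the rational root test, a rational root p/q (in lowest terms) of x^3 - 576 would satisfy p^3 = 576 q^3, forcing q = 1 and p^3 = 576; but 576 is not a perfect cube, contradiction. A monic cubic over Q with no rational root is irreducible (any nontrivial factorization would include a linear factor). Hence x^3 - 576 is the minimal polynomial of α, and in particular [Q(α):Q] = 3.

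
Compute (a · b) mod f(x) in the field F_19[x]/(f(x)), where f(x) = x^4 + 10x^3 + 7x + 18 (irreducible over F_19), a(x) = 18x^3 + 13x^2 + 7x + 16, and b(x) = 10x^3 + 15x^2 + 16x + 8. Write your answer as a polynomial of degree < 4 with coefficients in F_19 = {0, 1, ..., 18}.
a · b ≡ 13x^3 + 5x^2 + 2x + 13 (mod f(x))

Multiply in F_19[x]: a(x)·b(x) = (18x^3 + 13x^2 + 7x + 16)·(10x^3 + 15x^2 + 16x + 8) = 9x^6 + x^5 + 2x^4 + 9x^3 + 8x + 14. This has degree ≥ 4, so divide by f(x) over F_19: 9x^6 + x^5 + 2x^4 + 9x^3 + 8x + 14 = (9x^2 + 6x + 18)·(x^4 + 10x^3 + 7x + 18) + (13x^3 + 5x^2 + 2x + 13). Hence a·b ≡ 13x^3 + 5x^2 + 2x + 13 (mod f). (F_19[x]/(f) is a field with 19^4 = 130321 elements since f is irreducible of degree 4.)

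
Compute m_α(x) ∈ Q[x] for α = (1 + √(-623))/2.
m_α(x) = x^2 - x + 156

From 2α - 1 = √(-623), squaring gives (2α - 1)^2 = -623, i.e. 4α^2 - 4α + 1 = -623, so α^2 - α + (1 + 623)/4 = 0. Since -623 ≡ 1 (mod 4), (1 + 623)/4 = 156 ∈ Z. The polynomial x^2 - x + 156 has discriminant 1 - 4·(156) = -623, which is not a perfect square in Q (d = -623 is squarefree and ≠ 1), so x^2 - x + 156 is irreducible over Q. It is the minimal polynomial of α.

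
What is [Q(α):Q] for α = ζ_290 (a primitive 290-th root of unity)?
[Q(α):Q] = 112

The minimal polynomial of ζ_290 over Q is the 290-th cyclotomic polynomial Φ_290(x), which is irreducible over Q and has degree φ(290) = 112. Hence [Q(α):Q] = φ(290) = 112.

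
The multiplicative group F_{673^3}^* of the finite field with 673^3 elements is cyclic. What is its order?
|F_{673^3}^*| = 304821216

F_{673^3} has 673^3 = 304821217 elements; its multiplicative group consists of all nonzero elements, so |F_{673^3}^*| = 304821217 - 1 = 304821216. (It is cyclic since any finite subgroup of the multiplicative group of a field is cyclic.)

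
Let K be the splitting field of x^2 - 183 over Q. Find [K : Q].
[K : Q] = 2

f(x) = x^2 - 183 factors as (x - √183)(x + √183). The splitting field is K = Q(√183). Since 183 is squarefree and > 1, it is not a perfect square, so x^2 - 183 is irreducible over Q and [Q(√183) : Q] = 2. Hence [K : Q] = 2.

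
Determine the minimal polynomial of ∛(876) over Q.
m_α(x) = x^3 - 876

α satisfies α^3 = 876, so x^3 - 876 annihilates α. By the rational root test, a rational root p/q (in lowest terms) of x^3 - 876 would satisfy p^3 = 876 q^3, forcing q = 1 and p^3 = 876; but 876 is not a perfect cube, contradiction. A monic cubic over Q with no rational root is irreducible (any nontrivial factorization would include a linear factor). Hence x^3 - 876 is the minimal polynomial of α, and in particular [Q(α):Q] = 3.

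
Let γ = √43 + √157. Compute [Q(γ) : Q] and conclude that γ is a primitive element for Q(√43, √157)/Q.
[Q(γ) : Q] = 4 (equivalently, Q(γ) = Q(√43, √157))

Obviously Q(γ) ⊆ Q(√43, √157), and [Q(√43, √157):Q] = 4 (since 43, 157 are distinct squarefree integers > 1 with 6751 not a perfect square). To show equality we compute the minimal polynomial of γ. From γ = √43 + √157: γ^2 = 43 + 2√(6751) + 157 = 200 + 2√(6751), so γ^2 - 200 = 2√(6751); squaring, (γ^2 - 200)^2 = 4·6751, i.e. γ^4 - 400γ^2 + 40000 - 27004 = 0, i.e. γ^4 - 400γ^2 + 12996 = 0. So γ is a root of x^4 - 400x^2 + 12996. This polynomial is irreducible over Q: it has no rational root (each ±√43 ± √157 is irrational), and any factorization into two quadratics over Q would force √(6751) ∈ Q (pairing opposite roots) or √43, √157 ∈ Q (other pairings), all impossible. Hence [Q(γ):Q] = 4 = [Q(√43, √157):Q], so Q(γ) = Q(√43, √157).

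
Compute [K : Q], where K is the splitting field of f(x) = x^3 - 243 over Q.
[K : Q] = 6

The roots of x^3 - 243 are ∛243, ω∛243, ω^2∛243 where ω = e^(2πi/3) is a primitive cube root of unity, so K = Q(∛243, ω). Now [Q(∛243):Q] = 3 (since 243 is not a perfect cube, x^3 - 243 is irreducible) and [Q(ω):Q] = 2. Both 2 and 3 divide [K:Q], and [K:Q] ≤ 3·2 = 6, so [K:Q] = 6. (Equivalently: Q(∛243) ⊂ R but ω ∉ R, so [K : Q(∛243)] = 2.)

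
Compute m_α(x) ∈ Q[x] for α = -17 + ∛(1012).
m_α(x) = x^3 + 51x^2 + 867x + 3901

Set β = α + 17 = ∛(1012), so β^3 = 1012. Then (α + 17)^3 - 1012 = 0, i.e. α is a root of g(x) = (x + 17)^3 - 1012 = x^3 + 51x^2 + 867x + 3901. Since g(x) = h(x + 17) where h(x) = x^3 - 1012, and h is irreducible over Q (because 1012 is not a perfect cube, so h has no rational root, and a monic cubic with no rational root is irreducible), g is also irreducible (irreducibility is preserved under the substitution x → x + 17). Hence m_α(x) = x^3 + 51x^2 + 867x + 3901.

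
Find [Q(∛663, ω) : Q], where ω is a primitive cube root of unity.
[Q(∛663, ω) : Q] = 6

[Q(∛663):Q] = 3 (min poly x^3 - 663, irreducible since 663 is not a perfect cube). [Q(ω):Q] = 2 (min poly x^2 + x + 1). Since Q(∛663) ⊂ R and ω ∉ R, we have ω ∉ Q(∛663), so x^2 + x + 1 remains irreducible over Q(∛663) and [Q(∛663, ω) : Q(∛663)] = 2. By the tower law, [Q(∛663, ω) : Q] = 3 · 2 = 6. (In fact Q(∛663, ω) is the splitting field of x^3 - 663 over Q.)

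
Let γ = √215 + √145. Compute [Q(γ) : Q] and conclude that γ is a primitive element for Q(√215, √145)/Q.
[Q(γ) : Q] = 4 (equivalently, Q(γ) = Q(√215, √145))

Obviously Q(γ) ⊆ Q(√215, √145), and [Q(√215, √145):Q] = 4 (since 215, 145 are distinct squarefree integers > 1 with 31175 not a perfect square). To show equality we compute the minimal polynomial of γ. From γ = √215 + √145: γ^2 = 215 + 2√(31175) + 145 = 360 + 2√(31175), so γ^2 - 360 = 2√(31175); squaring, (γ^2 - 360)^2 = 4·31175, i.e. γ^4 - 720γ^2 + 129600 - 124700 = 0, i.e. γ^4 - 720γ^2 + 4900 = 0. So γ is a root of x^4 - 720x^2 + 4900. This polynomial is irreducible over Q: it has no rational root (each ±√215 ± √145 is irrational), and any factorization into two quadratics over Q would force √(31175) ∈ Q (pairing opposite roots) or √215, √145 ∈ Q (other pairings), all impossible. Hence [Q(γ):Q] = 4 = [Q(√215, √145):Q], so Q(γ) = Q(√215, √145).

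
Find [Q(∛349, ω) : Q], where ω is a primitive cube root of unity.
[Q(∛349, ω) : Q] = 6

[Q(∛349):Q] = 3 (min poly x^3 - 349, irreducible since 349 is not a perfect cube). [Q(ω):Q] = 2 (min poly x^2 + x + 1). Since Q(∛349) ⊂ R and ω ∉ R, we have ω ∉ Q(∛349), so x^2 + x + 1 remains irreducible over Q(∛349) and [Q(∛349, ω) : Q(∛349)] = 2. By the tower law, [Q(∛349, ω) : Q] = 3 · 2 = 6. (In fact Q(∛349, ω) is the splitting field of x^3 - 349 over Q.)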